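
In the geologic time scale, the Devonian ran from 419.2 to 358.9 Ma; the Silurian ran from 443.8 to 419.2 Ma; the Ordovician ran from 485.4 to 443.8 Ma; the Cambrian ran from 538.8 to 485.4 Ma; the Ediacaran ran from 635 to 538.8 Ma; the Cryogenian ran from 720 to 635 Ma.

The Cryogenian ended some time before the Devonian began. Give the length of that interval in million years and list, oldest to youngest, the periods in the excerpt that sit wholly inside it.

215.8 million years; Ediacaran, Cambrian, Ordovician, Silurian

End of Cryogenian = 635 Ma; start of Devonian = 419.2 Ma.
Gap = 635 − 419.2 = 215.8 Myr.
Periods wholly inside 635–419.2 Ma: Ediacaran (635–538.8), Cambrian (538.8–485.4), Ordovician (485.4–443.8), Silurian (443.8–419.2).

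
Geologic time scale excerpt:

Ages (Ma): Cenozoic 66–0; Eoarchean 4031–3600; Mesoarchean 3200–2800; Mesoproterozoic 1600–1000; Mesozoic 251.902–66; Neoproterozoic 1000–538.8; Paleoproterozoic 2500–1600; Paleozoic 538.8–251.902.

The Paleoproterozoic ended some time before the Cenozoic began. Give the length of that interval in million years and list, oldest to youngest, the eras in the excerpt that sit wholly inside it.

1534 million years; Mesoproterozoic, Neoproterozoic, Paleozoic, Mesozoic

The Paleoproterozoic closes at 1600 Ma and the Cenozoic opens at 66 Ma, so the interval is 1600 − 66 = 1534 Myr.
An era fits inside if it starts at or after 1600 Ma and ends at or before 66 Ma; oldest first that gives Mesoproterozoic, Neoproterozoic, Paleozoic, Mesozoic.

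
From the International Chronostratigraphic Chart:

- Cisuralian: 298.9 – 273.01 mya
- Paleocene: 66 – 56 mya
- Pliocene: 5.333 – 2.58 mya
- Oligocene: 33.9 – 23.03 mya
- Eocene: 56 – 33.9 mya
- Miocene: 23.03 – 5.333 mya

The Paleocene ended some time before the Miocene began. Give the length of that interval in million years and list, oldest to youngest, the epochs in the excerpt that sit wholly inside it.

32.97 million years; Eocene, Oligocene

End of Paleocene = 56 Ma; start of Miocene = 23.03 Ma.
Gap = 56 − 23.03 = 32.97 Myr.
Epochs wholly inside 56–23.03 Ma: Eocene (56–33.9), Oligocene (33.9–23.03).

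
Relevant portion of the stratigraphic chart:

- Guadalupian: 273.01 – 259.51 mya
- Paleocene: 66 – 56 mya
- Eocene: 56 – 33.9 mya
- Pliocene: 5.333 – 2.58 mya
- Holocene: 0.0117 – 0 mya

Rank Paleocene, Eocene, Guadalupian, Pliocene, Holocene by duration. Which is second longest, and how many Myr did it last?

Guadalupian, 13.5 million years

Durations: Paleocene 10; Eocene 22.1; Guadalupian 13.5; Pliocene 2.753; Holocene 0.0117 Myr.
Sorted longest-first: Eocene (22.1), Guadalupian (13.5), Paleocene (10), Pliocene (2.753), Holocene (0.0117).
The second longest is Guadalupian at 13.5 Myr.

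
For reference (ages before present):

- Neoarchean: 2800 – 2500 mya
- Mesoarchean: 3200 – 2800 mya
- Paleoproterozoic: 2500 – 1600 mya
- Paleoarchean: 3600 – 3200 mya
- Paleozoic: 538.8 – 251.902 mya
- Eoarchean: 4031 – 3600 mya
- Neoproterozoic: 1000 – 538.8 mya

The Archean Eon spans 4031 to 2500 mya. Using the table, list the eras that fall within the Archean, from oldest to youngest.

Eras with both bounds inside 4031–2500 Ma: Eoarchean (4031–3600), Paleoarchean (3600–3200), Mesoarchean (3200–2800), Neoarchean (2800–2500).

Eoarchean, Paleoarchean, Mesoarchean, Neoarchean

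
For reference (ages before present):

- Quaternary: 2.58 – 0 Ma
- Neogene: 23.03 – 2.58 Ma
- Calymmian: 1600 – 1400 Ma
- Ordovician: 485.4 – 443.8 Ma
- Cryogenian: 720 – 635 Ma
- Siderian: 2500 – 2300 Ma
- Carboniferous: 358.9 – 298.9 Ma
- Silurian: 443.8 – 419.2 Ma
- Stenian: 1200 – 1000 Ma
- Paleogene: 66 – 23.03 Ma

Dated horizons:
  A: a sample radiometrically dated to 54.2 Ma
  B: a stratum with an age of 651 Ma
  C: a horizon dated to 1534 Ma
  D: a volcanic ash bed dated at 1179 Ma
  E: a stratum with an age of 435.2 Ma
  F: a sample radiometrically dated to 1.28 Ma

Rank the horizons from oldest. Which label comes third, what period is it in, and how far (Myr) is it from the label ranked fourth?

Larger Ma means older, so oldest first: C 1534 > D 1179 > B 651 > E 435.2 > A 54.2 > F 1.28.
Counting 3 along gives B (651 Ma); the excerpt puts that inside the Cryogenian, 720–635 Ma.
Next in line is E (435.2 Ma), and 651 − 435.2 = 215.8 Myr.

B, in the Cryogenian; 215.8 million years to E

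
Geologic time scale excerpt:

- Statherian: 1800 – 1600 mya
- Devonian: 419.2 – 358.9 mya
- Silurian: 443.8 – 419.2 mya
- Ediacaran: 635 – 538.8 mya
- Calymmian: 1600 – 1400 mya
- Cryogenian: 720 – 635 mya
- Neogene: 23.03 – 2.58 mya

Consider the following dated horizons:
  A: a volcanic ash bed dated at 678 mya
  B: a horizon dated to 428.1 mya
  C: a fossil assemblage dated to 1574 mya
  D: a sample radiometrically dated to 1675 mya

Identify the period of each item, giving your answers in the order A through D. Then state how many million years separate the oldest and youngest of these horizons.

A — Cryogenian; B — Silurian; C — Calymmian; D — Statherian; span 1246.9 million years

Match each age against the start–end ranges in the excerpt: A = 678 Ma → Cryogenian (720–635); B = 428.1 Ma → Silurian (443.8–419.2); C = 1574 Ma → Calymmian (1600–1400); D = 1675 Ma → Statherian (1800–1600).
The largest age is 1675 Ma and the smallest is 428.1 Ma; their difference is 1246.9 Myr.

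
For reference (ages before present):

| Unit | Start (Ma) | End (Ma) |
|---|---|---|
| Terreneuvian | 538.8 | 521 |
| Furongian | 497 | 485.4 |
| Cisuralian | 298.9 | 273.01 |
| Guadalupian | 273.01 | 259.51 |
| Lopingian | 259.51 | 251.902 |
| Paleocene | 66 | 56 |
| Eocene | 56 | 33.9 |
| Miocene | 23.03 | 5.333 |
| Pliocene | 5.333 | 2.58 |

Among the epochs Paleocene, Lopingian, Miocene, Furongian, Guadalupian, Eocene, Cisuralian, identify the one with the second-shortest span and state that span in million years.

Durations: Paleocene 10; Lopingian 7.608; Miocene 17.697; Furongian 11.6; Guadalupian 13.5; Eocene 22.1; Cisuralian 25.89 Myr.
Sorted shortest-first: Lopingian (7.608), Paleocene (10), Furongian (11.6), Guadalupian (13.5), Miocene (17.697), Eocene (22.1), Cisuralian (25.89).
The second shortest is Paleocene at 10 Myr.

Paleocene, 10 million years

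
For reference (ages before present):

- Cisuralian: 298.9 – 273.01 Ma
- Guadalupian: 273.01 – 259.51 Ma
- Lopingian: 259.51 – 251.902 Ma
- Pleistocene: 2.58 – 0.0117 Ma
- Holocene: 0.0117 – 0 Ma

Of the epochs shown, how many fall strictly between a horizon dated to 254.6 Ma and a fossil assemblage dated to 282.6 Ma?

282.6 Ma sits inside the Cisuralian (298.9–273.01) and 254.6 Ma inside the Lopingian (259.51–251.902); neither of those is wholly between the two dates.
The listed epochs lying completely between them are Guadalupian — 1 in all.

1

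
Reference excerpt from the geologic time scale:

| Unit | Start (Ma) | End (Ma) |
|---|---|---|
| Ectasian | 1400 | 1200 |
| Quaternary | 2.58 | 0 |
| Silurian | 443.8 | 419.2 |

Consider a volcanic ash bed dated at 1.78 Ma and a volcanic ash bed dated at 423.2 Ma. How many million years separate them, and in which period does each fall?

Elapsed time: 423.2 − 1.78 = 421.42 Myr.
1.78 Ma lies within 2.58–0 Ma: Quaternary.
423.2 Ma lies within 443.8–419.2 Ma: Silurian.

421.42 million years apart; the first in the Quaternary, the second in the Silurian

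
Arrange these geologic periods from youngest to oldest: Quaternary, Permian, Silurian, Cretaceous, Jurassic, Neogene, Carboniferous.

Quaternary, Neogene, Cretaceous, Jurassic, Permian, Carboniferous, Silurian

Era membership (oldest first within each) — Paleozoic: Silurian, Carboniferous, Permian; Mesozoic: Jurassic, Cretaceous; Cenozoic: Neogene, Quaternary. Paleozoic precedes Mesozoic, which precedes Cenozoic. Concatenating the groups in that era order and then reversing gives youngest to oldest.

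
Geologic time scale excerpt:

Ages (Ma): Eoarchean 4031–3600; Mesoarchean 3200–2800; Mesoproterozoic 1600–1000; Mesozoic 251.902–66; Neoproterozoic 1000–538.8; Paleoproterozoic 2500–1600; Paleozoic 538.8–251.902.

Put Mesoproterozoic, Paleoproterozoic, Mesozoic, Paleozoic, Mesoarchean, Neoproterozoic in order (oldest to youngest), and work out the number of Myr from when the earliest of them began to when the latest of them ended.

Mesoarchean, Paleoproterozoic, Mesoproterozoic, Neoproterozoic, Paleozoic, Mesozoic; total span 3134 Myr

Start ages (Ma): Mesoarchean 3200, Paleoproterozoic 2500, Mesoproterozoic 1600, Neoproterozoic 1000, Paleozoic 538.8, Mesozoic 251.902.
Ordered oldest to youngest: Mesoarchean, Paleoproterozoic, Mesoproterozoic, Neoproterozoic, Paleozoic, Mesozoic.
Span = 3200 − 66 = 3134 Myr.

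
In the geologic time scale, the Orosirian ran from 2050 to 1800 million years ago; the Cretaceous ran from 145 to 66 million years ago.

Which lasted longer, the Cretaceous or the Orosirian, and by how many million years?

Orosirian, by 171 million years

Cretaceous: 145 − 66 = 79 Myr.
Orosirian: 2050 − 1800 = 250 Myr.
Difference: 250 − 79 = 171 Myr, so the Orosirian was longer.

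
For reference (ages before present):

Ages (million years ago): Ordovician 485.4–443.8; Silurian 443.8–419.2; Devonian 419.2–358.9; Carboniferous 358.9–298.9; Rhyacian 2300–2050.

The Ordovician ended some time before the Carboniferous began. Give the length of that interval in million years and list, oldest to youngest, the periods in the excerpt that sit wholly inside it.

End of Ordovician = 443.8 Ma; start of Carboniferous = 358.9 Ma.
Gap = 443.8 − 358.9 = 84.9 Myr.
Periods wholly inside 443.8–358.9 Ma: Silurian (443.8–419.2), Devonian (419.2–358.9).

84.9 million years; Silurian, Devonian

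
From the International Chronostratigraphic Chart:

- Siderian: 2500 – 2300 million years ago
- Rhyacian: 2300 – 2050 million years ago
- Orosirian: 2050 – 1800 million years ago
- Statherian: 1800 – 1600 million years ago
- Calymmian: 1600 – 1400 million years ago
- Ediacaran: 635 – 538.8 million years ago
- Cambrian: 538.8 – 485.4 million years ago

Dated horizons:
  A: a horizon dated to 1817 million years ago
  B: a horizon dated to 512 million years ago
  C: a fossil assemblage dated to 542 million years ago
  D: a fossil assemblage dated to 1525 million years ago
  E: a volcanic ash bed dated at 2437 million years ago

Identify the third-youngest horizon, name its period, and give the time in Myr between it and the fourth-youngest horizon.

D, in the Calymmian; 292 million years to A

Smaller Ma means younger, so youngest first: B 512 < C 542 < D 1525 < A 1817 < E 2437.
Counting 3 along gives D (1525 Ma); the excerpt puts that inside the Calymmian, 1600–1400 Ma.
Next in line is A (1817 Ma), and 1817 − 1525 = 292 Myr.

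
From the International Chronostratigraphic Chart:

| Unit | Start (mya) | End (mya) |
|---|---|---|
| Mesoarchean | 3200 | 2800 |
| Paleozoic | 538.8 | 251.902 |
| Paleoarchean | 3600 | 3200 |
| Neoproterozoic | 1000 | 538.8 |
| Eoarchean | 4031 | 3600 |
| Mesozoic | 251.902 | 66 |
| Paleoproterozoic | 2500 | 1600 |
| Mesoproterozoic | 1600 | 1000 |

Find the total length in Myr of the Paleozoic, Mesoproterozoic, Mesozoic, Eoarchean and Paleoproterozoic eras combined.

2403.8 million years

Each duration: Paleozoic = 286.898; Mesoproterozoic = 600; Mesozoic = 185.902; Eoarchean = 431; Paleoproterozoic = 900.
Sum: 286.898 + 600 + 185.902 + 431 + 900 = 2403.8 Myr.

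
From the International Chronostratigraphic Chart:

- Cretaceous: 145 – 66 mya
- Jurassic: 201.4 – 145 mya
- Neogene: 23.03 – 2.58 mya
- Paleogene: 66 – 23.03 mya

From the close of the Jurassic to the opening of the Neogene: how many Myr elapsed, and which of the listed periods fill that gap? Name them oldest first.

121.97 million years; Cretaceous, Paleogene

End of Jurassic = 145 Ma; start of Neogene = 23.03 Ma.
Gap = 145 − 23.03 = 121.97 Myr.
Periods wholly inside 145–23.03 Ma: Cretaceous (145–66), Paleogene (66–23.03).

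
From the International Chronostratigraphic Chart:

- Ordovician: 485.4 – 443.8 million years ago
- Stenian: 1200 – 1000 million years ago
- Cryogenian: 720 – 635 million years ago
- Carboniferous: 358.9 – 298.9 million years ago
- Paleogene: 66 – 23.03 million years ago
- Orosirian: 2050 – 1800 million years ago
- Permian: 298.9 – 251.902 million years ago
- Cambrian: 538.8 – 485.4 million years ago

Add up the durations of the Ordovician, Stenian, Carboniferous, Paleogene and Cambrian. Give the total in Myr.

Each duration: Ordovician = 41.6; Stenian = 200; Carboniferous = 60; Paleogene = 42.97; Cambrian = 53.4.
Sum: 41.6 + 200 + 60 + 42.97 + 53.4 = 397.97 Myr.

397.97 million years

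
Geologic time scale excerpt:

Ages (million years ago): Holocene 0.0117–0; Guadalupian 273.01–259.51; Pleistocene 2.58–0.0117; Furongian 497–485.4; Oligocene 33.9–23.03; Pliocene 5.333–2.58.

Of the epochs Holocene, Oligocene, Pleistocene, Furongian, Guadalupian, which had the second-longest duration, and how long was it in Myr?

Durations: Holocene 0.0117; Oligocene 10.87; Pleistocene 2.5683; Furongian 11.6; Guadalupian 13.5 Myr.
Sorted longest-first: Guadalupian (13.5), Furongian (11.6), Oligocene (10.87), Pleistocene (2.5683), Holocene (0.0117).
The second longest is Furongian at 11.6 Myr.

Furongian, 11.6 million years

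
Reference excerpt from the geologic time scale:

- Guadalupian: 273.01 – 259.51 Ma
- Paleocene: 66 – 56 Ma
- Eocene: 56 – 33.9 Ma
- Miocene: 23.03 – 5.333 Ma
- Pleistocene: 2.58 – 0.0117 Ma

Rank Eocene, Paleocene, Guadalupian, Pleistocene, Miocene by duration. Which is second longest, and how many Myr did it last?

Miocene, 17.697 million years

Durations: Eocene 22.1; Paleocene 10; Guadalupian 13.5; Pleistocene 2.5683; Miocene 17.697 Myr.
Sorted longest-first: Eocene (22.1), Miocene (17.697), Guadalupian (13.5), Paleocene (10), Pleistocene (2.5683).
The second longest is Miocene at 17.697 Myr.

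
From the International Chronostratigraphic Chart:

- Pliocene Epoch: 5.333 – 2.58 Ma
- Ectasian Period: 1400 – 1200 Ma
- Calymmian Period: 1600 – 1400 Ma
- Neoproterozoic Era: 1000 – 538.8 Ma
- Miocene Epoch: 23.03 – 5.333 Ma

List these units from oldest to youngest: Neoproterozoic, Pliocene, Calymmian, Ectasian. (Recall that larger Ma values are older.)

Sorting by start age (descending Ma, since larger Ma = older): Calymmian began 1600, Ectasian began 1400, Neoproterozoic began 1000, Pliocene began 5.333.

Calymmian, Ectasian, Neoproterozoic, Pliocene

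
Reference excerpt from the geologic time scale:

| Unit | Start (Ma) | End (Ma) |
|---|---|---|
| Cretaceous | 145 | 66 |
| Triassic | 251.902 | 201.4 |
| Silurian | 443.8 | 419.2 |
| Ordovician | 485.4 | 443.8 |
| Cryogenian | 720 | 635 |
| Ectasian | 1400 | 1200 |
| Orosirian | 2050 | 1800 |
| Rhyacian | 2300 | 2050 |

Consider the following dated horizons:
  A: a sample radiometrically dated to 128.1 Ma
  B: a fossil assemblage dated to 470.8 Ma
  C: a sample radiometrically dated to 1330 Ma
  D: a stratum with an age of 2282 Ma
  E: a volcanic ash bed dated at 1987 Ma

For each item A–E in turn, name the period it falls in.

Match each age against the start–end ranges in the excerpt: A = 128.1 Ma → Cretaceous (145–66); B = 470.8 Ma → Ordovician (485.4–443.8); C = 1330 Ma → Ectasian (1400–1200); D = 2282 Ma → Rhyacian (2300–2050); E = 1987 Ma → Orosirian (2050–1800).

A — Cretaceous; B — Ordovician; C — Ectasian; D — Rhyacian; E — Orosirian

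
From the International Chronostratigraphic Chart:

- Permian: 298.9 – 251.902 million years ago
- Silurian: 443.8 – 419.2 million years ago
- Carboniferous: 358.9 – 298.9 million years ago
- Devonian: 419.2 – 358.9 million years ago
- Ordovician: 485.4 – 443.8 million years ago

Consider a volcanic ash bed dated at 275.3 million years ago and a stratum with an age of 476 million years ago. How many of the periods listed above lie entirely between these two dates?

3

476 Ma sits inside the Ordovician (485.4–443.8) and 275.3 Ma inside the Permian (298.9–251.902); neither of those is wholly between the two dates.
The listed periods lying completely between them are Silurian, Devonian, Carboniferous — 3 in all.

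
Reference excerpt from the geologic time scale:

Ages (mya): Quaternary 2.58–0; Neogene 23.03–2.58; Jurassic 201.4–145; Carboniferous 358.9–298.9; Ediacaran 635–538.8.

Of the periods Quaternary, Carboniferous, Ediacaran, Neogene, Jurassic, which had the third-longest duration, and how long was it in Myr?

Durations: Quaternary 2.58; Carboniferous 60; Ediacaran 96.2; Neogene 20.45; Jurassic 56.4 Myr.
Sorted longest-first: Ediacaran (96.2), Carboniferous (60), Jurassic (56.4), Neogene (20.45), Quaternary (2.58).
The third longest is Jurassic at 56.4 Myr.

Jurassic, 56.4 million years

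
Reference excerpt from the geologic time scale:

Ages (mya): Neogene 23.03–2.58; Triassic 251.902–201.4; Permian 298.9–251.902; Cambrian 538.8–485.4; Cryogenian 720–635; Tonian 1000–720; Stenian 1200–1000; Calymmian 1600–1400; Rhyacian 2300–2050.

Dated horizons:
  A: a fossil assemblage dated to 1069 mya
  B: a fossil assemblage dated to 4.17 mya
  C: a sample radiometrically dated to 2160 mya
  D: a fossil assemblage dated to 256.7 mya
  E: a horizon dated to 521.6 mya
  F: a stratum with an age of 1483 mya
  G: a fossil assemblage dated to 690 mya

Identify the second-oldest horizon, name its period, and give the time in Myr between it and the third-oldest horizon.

Sorted oldest-first by Ma: C (2160), F (1483), A (1069), G (690), E (521.6), D (256.7), B (4.17).
The second oldest is F at 1483 Ma, which lies in 1600–1400 Ma: the Calymmian.
The third oldest is A at 1069 Ma; separation = |1483 − 1069| = 414 Myr.

F, in the Calymmian; 414 million years to A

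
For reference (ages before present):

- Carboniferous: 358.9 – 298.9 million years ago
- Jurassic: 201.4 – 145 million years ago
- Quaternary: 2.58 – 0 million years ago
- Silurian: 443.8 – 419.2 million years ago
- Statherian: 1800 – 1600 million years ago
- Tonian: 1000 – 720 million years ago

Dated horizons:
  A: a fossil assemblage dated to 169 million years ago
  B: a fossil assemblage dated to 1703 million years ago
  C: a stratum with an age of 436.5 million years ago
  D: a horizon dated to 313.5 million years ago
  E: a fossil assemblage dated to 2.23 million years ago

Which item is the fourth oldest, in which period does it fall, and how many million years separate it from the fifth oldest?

A, in the Jurassic; 166.77 million years to E

Larger Ma means older, so oldest first: B 1703 > C 436.5 > D 313.5 > A 169 > E 2.23.
Counting 4 along gives A (169 Ma); the excerpt puts that inside the Jurassic, 201.4–145 Ma.
Next in line is E (2.23 Ma), and 169 − 2.23 = 166.77 Myr.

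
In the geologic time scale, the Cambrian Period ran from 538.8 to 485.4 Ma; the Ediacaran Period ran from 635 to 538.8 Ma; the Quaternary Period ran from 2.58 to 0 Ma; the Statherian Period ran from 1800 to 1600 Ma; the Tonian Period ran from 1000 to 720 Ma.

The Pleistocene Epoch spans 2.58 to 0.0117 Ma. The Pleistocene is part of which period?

The Pleistocene (2.58–0.0117 Ma) lies entirely within 2.58–0 Ma, the Quaternary Period.

Quaternary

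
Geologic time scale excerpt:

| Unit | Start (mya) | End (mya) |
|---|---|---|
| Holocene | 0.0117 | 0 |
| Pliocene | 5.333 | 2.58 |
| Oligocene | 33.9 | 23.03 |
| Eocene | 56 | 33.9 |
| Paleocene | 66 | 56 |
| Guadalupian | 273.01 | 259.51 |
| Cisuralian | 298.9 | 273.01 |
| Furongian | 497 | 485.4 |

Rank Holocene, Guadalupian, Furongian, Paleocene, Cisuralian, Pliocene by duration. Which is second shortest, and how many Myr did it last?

Pliocene, 2.753 million years

Start − end for each: Holocene 0.0117 − 0 = 0.0117; Guadalupian 273.01 − 259.51 = 13.5; Furongian 497 − 485.4 = 11.6; Paleocene 66 − 56 = 10; Cisuralian 298.9 − 273.01 = 25.89; Pliocene 5.333 − 2.58 = 2.753.
Ranking these from shortest: Holocene < Pliocene < Paleocene < Furongian < Guadalupian < Cisuralian.
Position 2 in that ranking is Pliocene, which lasted 2.753 Myr.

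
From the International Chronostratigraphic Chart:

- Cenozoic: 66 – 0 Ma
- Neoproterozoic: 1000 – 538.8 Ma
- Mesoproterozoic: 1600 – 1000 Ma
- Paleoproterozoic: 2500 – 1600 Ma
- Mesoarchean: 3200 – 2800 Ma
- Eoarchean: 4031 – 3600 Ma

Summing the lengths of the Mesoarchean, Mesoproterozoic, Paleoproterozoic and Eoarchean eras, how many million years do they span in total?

2331 million years

Each duration: Mesoarchean = 400; Mesoproterozoic = 600; Paleoproterozoic = 900; Eoarchean = 431.
Sum: 400 + 600 + 900 + 431 = 2331 Myr.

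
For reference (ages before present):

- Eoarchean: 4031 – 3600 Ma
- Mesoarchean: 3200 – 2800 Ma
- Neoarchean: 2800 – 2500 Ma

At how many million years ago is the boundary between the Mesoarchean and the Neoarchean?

The Mesoarchean ends and the Neoarchean begins at 2800 Ma.

2800 Ma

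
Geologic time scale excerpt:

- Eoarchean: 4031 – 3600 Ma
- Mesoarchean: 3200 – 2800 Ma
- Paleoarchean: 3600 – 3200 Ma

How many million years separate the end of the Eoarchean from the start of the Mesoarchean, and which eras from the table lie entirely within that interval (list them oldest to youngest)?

The Eoarchean closes at 3600 Ma and the Mesoarchean opens at 3200 Ma, so the interval is 3600 − 3200 = 400 Myr.
An era fits inside if it starts at or after 3600 Ma and ends at or before 3200 Ma; oldest first that gives Paleoarchean.

400 million years; Paleoarchean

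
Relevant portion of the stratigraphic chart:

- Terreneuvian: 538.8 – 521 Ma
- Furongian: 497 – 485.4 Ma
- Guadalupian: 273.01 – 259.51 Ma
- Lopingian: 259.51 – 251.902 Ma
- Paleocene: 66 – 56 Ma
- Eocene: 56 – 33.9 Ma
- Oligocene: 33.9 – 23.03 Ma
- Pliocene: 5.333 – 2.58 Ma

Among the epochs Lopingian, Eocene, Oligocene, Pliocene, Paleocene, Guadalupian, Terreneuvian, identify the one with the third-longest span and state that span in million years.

Guadalupian, 13.5 million years

Durations: Lopingian 7.608; Eocene 22.1; Oligocene 10.87; Pliocene 2.753; Paleocene 10; Guadalupian 13.5; Terreneuvian 17.8 Myr.
Sorted longest-first: Eocene (22.1), Terreneuvian (17.8), Guadalupian (13.5), Oligocene (10.87), Paleocene (10), Lopingian (7.608), Pliocene (2.753).
The third longest is Guadalupian at 13.5 Myr.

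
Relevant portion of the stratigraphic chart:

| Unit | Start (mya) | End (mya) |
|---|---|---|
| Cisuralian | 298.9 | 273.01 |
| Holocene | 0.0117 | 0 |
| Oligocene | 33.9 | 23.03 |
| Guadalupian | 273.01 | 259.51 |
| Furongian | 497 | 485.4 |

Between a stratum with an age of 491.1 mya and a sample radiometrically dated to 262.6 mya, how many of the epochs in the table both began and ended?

The older date is 491.1 Ma and the younger is 262.6 Ma.
Epochs with start < 491.1 and end > 262.6 Ma: Cisuralian (298.9–273.01).
That is 1 complete epoch.

1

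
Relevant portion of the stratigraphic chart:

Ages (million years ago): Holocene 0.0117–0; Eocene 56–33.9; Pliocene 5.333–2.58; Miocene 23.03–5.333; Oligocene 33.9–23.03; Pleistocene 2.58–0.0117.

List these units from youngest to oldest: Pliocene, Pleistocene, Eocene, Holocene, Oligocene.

The oldest of these is Eocene (starts 56 Ma) and the youngest is Holocene (ends 0 Ma).
In between, by decreasing start age: Oligocene (33.9), Pliocene (5.333), Pleistocene (2.58).
Listing youngest first means reversing that sequence.

Holocene, Pleistocene, Pliocene, Oligocene, Eocene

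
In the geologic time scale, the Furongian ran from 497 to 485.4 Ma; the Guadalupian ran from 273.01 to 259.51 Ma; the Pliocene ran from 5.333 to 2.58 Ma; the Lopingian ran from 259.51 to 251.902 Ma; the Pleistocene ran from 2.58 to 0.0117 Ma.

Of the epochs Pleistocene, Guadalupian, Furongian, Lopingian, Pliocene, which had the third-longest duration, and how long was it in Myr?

Durations: Pleistocene 2.5683; Guadalupian 13.5; Furongian 11.6; Lopingian 7.608; Pliocene 2.753 Myr.
Sorted longest-first: Guadalupian (13.5), Furongian (11.6), Lopingian (7.608), Pliocene (2.753), Pleistocene (2.5683).
The third longest is Lopingian at 7.608 Myr.

Lopingian, 7.608 million years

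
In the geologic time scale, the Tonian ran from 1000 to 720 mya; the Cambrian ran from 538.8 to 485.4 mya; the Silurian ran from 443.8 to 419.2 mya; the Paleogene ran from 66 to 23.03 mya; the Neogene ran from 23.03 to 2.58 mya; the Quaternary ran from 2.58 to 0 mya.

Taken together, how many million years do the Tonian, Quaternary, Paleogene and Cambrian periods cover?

Each duration: Tonian = 280; Quaternary = 2.58; Paleogene = 42.97; Cambrian = 53.4.
Sum: 280 + 2.58 + 42.97 + 53.4 = 378.95 Myr.

378.95 million years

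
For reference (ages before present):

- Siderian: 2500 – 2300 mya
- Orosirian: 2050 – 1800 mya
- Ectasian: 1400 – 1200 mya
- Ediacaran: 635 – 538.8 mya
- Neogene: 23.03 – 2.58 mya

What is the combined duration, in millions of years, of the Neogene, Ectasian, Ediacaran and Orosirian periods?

566.65 million years

Duration is start − end for each: (23.03 − 2.58) + (1400 − 1200) + (635 − 538.8) + (2050 − 1800).
That is 20.45 + 200 + 96.2 + 250, which totals 566.65 million years.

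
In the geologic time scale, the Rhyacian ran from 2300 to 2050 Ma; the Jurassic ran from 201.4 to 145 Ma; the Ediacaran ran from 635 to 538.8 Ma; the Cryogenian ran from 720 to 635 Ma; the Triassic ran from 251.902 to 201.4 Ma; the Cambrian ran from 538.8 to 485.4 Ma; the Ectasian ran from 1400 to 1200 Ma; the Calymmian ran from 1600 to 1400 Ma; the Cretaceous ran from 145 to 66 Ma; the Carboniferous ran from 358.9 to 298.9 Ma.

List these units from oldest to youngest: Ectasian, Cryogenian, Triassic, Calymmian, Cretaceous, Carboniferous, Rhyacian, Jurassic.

Rhyacian → Calymmian → Ectasian → Cryogenian → Carboniferous → Triassic → Jurassic → Cretaceous

The oldest of these is Rhyacian (starts 2300 Ma) and the youngest is Cretaceous (ends 66 Ma).
In between, by decreasing start age: Calymmian (1600), Ectasian (1400), Cryogenian (720), Carboniferous (358.9), Triassic (251.902), Jurassic (201.4).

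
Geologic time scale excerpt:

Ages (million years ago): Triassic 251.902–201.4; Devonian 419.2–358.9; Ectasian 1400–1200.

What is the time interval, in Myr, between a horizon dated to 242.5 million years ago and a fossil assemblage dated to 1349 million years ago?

1349 − 242.5 = 1106.5 million years.

1106.5 million years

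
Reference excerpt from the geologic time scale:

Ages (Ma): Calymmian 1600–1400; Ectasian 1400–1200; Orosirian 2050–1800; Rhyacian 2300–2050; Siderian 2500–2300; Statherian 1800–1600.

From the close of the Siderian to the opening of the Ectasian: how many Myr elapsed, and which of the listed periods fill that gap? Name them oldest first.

900 million years; Rhyacian, Orosirian, Statherian, Calymmian

The Siderian closes at 2300 Ma and the Ectasian opens at 1400 Ma, so the interval is 2300 − 1400 = 900 Myr.
A period fits inside if it starts at or after 2300 Ma and ends at or before 1400 Ma; oldest first that gives Rhyacian, Orosirian, Statherian, Calymmian.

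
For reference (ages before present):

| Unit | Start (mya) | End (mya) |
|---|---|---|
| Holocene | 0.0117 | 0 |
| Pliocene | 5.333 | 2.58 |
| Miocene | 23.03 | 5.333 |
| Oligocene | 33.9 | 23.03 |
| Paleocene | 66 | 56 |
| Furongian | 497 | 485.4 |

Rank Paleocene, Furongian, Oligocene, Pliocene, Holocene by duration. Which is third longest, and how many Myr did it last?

Paleocene, 10 million years

Durations: Paleocene 10; Furongian 11.6; Oligocene 10.87; Pliocene 2.753; Holocene 0.0117 Myr.
Sorted longest-first: Furongian (11.6), Oligocene (10.87), Paleocene (10), Pliocene (2.753), Holocene (0.0117).
The third longest is Paleocene at 10 Myr.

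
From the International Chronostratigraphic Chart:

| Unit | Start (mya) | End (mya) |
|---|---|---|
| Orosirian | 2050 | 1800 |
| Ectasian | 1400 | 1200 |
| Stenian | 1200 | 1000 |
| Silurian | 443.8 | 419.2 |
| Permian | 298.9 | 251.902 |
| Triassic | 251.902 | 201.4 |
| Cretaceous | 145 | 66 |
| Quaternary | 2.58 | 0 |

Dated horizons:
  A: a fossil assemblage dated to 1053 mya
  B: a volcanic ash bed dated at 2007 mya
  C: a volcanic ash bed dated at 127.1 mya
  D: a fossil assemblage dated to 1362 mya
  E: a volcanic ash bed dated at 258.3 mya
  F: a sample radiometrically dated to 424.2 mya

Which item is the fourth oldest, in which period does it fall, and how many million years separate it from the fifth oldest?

F, in the Silurian; 165.9 million years to E

Sorted oldest-first by Ma: B (2007), D (1362), A (1053), F (424.2), E (258.3), C (127.1).
The fourth oldest is F at 424.2 Ma, which lies in 443.8–419.2 Ma: the Silurian.
The fifth oldest is E at 258.3 Ma; separation = |424.2 − 258.3| = 165.9 Myr.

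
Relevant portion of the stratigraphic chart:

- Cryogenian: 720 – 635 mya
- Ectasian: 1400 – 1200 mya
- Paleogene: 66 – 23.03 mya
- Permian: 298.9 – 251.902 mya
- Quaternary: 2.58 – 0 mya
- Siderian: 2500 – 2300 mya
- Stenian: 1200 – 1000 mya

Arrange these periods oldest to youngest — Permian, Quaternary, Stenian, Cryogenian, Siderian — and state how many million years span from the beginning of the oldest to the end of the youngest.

From the excerpt: Permian 298.9–251.902; Quaternary 2.58–0; Stenian 1200–1000; Cryogenian 720–635; Siderian 2500–2300 (Ma).
Larger Ma is earlier, so the oldest is Siderian and the youngest is Quaternary; oldest to youngest: Siderian, Stenian, Cryogenian, Permian, Quaternary.
Oldest start 2500 minus youngest end 0 gives 2500 Myr overall.

Siderian → Stenian → Cryogenian → Permian → Quaternary; total span 2500 Myr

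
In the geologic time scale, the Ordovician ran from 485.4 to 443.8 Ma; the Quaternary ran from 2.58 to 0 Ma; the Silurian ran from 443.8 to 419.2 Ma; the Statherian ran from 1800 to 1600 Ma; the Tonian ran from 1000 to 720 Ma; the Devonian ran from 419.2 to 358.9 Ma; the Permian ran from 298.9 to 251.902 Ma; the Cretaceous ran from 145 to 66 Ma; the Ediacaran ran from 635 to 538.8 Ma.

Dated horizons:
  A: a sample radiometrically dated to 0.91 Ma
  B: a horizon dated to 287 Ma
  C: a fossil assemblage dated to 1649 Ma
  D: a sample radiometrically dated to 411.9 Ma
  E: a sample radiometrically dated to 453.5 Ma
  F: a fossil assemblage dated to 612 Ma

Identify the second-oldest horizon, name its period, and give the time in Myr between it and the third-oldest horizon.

Larger Ma means older, so oldest first: C 1649 > F 612 > E 453.5 > D 411.9 > B 287 > A 0.91.
Counting 2 along gives F (612 Ma); the excerpt puts that inside the Ediacaran, 635–538.8 Ma.
Next in line is E (453.5 Ma), and 612 − 453.5 = 158.5 Myr.

F, in the Ediacaran; 158.5 million years to E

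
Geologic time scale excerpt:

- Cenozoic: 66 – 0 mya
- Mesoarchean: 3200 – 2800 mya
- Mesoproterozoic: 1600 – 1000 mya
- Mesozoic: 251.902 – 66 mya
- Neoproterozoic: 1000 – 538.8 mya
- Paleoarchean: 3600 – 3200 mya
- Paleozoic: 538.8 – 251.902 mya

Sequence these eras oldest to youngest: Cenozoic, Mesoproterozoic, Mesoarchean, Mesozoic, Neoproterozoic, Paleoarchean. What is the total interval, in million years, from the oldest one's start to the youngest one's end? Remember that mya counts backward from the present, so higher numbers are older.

Paleoarchean, Mesoarchean, Mesoproterozoic, Neoproterozoic, Mesozoic, Cenozoic; total span 3600 Myr

Start ages (Ma): Paleoarchean 3600, Mesoarchean 3200, Mesoproterozoic 1600, Neoproterozoic 1000, Mesozoic 251.902, Cenozoic 66.
Ordered oldest to youngest: Paleoarchean, Mesoarchean, Mesoproterozoic, Neoproterozoic, Mesozoic, Cenozoic.
Span = 3600 − 0 = 3600 Myr.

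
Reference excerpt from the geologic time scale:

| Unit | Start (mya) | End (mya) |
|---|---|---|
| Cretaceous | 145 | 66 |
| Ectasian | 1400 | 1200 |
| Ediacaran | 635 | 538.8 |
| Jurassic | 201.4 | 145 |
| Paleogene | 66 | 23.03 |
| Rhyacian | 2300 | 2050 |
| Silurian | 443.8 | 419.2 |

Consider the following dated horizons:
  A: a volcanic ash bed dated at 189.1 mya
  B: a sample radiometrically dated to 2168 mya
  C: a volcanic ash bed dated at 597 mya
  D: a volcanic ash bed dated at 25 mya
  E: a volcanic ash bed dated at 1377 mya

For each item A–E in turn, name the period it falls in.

A: 189.1 Ma lies in 201.4–145 Ma, so Jurassic.
B: 2168 Ma lies in 2300–2050 Ma, so Rhyacian.
C: 597 Ma lies in 635–538.8 Ma, so Ediacaran.
D: 25 Ma lies in 66–23.03 Ma, so Paleogene.
E: 1377 Ma lies in 1400–1200 Ma, so Ectasian.

A — Jurassic; B — Rhyacian; C — Ediacaran; D — Paleogene; E — Ectasian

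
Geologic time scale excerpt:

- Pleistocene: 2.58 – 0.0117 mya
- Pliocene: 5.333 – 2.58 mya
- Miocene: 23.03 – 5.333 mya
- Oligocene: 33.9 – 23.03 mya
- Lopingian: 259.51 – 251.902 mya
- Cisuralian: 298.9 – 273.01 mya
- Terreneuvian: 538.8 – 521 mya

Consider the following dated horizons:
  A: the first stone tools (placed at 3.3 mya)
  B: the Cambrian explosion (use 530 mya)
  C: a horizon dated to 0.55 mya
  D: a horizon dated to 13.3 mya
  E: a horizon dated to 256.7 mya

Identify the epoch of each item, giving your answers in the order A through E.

A — Pliocene; B — Terreneuvian; C — Pleistocene; D — Miocene; E — Lopingian

Match each age against the start–end ranges in the excerpt: A = 3.3 Ma → Pliocene (5.333–2.58); B = 530 Ma → Terreneuvian (538.8–521); C = 0.55 Ma → Pleistocene (2.58–0.0117); D = 13.3 Ma → Miocene (23.03–5.333); E = 256.7 Ma → Lopingian (259.51–251.902).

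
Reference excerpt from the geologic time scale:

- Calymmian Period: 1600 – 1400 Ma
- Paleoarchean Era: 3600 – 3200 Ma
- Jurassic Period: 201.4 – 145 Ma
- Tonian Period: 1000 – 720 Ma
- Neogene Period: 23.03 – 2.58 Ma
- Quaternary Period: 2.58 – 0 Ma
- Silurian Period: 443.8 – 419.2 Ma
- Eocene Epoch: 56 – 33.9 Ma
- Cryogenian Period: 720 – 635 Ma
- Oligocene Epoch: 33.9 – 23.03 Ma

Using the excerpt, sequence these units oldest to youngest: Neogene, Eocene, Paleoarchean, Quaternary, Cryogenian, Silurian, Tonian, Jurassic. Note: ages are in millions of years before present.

Paleoarchean, Tonian, Cryogenian, Silurian, Jurassic, Eocene, Neogene, Quaternary

Sorting by start age (descending Ma, since larger Ma = older): Paleoarchean start 3600, Tonian start 1000, Cryogenian start 720, Silurian start 443.8, Jurassic start 201.4, Eocene start 56, Neogene start 23.03, Quaternary start 2.58.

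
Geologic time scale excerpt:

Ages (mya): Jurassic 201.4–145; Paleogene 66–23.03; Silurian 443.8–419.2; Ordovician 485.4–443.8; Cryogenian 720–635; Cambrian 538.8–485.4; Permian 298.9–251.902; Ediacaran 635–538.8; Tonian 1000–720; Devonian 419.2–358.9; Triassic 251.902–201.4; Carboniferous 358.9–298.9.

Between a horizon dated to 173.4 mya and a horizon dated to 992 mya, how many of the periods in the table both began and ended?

9

992 Ma sits inside the Tonian (1000–720) and 173.4 Ma inside the Jurassic (201.4–145); neither of those is wholly between the two dates.
The listed periods lying completely between them are Cryogenian, Ediacaran, Cambrian, Ordovician, Silurian, Devonian, Carboniferous, Permian, Triassic — 9 in all.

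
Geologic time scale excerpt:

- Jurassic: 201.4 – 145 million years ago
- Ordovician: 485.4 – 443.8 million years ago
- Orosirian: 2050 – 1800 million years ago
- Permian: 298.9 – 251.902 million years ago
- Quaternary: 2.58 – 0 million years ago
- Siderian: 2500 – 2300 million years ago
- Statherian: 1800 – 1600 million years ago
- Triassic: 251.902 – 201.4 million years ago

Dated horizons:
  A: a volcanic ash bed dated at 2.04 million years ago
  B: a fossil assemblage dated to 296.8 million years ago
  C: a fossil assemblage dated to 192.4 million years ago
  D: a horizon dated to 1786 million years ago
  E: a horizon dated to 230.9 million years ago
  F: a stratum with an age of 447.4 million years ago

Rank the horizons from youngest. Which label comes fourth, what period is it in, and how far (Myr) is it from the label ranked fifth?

B, in the Permian; 150.6 million years to F

Smaller Ma means younger, so youngest first: A 2.04 < C 192.4 < E 230.9 < B 296.8 < F 447.4 < D 1786.
Counting 4 along gives B (296.8 Ma); the excerpt puts that inside the Permian, 298.9–251.902 Ma.
Next in line is F (447.4 Ma), and 447.4 − 296.8 = 150.6 Myr.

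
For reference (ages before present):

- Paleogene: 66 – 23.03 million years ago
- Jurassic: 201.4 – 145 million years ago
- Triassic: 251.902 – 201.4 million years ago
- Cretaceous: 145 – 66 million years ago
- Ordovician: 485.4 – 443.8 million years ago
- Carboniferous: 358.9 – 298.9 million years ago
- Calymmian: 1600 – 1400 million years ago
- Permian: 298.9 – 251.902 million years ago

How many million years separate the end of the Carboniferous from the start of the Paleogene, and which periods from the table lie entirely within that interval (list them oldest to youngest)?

The Carboniferous closes at 298.9 Ma and the Paleogene opens at 66 Ma, so the interval is 298.9 − 66 = 232.9 Myr.
A period fits inside if it starts at or after 298.9 Ma and ends at or before 66 Ma; oldest first that gives Permian, Triassic, Jurassic, Cretaceous.

232.9 million years; Permian, Triassic, Jurassic, Cretaceous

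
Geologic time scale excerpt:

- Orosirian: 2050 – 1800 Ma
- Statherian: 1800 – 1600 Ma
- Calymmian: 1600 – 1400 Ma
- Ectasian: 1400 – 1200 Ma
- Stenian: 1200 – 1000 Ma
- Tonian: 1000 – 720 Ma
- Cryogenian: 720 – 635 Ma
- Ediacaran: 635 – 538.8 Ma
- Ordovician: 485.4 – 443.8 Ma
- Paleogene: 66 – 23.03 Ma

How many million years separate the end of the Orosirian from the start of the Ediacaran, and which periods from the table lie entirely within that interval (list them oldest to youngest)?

1165 million years; Statherian, Calymmian, Ectasian, Stenian, Tonian, Cryogenian

The Orosirian closes at 1800 Ma and the Ediacaran opens at 635 Ma, so the interval is 1800 − 635 = 1165 Myr.
A period fits inside if it starts at or after 1800 Ma and ends at or before 635 Ma; oldest first that gives Statherian, Calymmian, Ectasian, Stenian, Tonian, Cryogenian.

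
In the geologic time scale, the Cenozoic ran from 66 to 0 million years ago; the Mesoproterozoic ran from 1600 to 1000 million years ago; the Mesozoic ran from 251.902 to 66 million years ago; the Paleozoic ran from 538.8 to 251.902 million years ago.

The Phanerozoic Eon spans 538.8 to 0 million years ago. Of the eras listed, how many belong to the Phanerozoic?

Eras inside 538.8–0 Ma: Paleozoic, Mesozoic, Cenozoic — 3 in total.

3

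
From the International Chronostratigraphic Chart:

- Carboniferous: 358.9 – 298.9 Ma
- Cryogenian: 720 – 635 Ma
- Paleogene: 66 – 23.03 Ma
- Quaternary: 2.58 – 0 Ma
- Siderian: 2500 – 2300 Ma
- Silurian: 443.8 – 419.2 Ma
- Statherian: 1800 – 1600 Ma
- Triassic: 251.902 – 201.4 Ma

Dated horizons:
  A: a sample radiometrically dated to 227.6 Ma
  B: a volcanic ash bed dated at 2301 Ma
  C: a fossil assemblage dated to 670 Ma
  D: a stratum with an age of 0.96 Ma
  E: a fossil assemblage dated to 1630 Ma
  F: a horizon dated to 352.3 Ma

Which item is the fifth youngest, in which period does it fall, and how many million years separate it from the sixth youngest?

E, in the Statherian; 671 million years to B

Smaller Ma means younger, so youngest first: D 0.96 < A 227.6 < F 352.3 < C 670 < E 1630 < B 2301.
Counting 5 along gives E (1630 Ma); the excerpt puts that inside the Statherian, 1800–1600 Ma.
Next in line is B (2301 Ma), and 2301 − 1630 = 671 Myr.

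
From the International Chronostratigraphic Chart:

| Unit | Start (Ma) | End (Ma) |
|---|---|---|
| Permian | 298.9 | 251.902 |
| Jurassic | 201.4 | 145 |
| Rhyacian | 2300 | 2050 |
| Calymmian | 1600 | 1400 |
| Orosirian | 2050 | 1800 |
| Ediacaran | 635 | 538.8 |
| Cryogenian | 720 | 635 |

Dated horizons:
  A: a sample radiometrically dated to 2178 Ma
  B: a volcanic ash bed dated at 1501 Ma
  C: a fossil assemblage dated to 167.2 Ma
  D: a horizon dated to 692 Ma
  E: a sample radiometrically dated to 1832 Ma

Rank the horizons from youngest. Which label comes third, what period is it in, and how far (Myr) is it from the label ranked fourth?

Sorted youngest-first by Ma: C (167.2), D (692), B (1501), E (1832), A (2178).
The third youngest is B at 1501 Ma, which lies in 1600–1400 Ma: the Calymmian.
The fourth youngest is E at 1832 Ma; separation = |1501 − 1832| = 331 Myr.

B, in the Calymmian; 331 million years to E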